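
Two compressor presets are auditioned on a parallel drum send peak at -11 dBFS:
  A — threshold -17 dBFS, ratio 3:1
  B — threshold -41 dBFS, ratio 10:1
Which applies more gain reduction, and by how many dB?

B, by 23 dB

A: GR = 6 − 6/3 = 4 dB.
B: GR = 30 − 30/10 = 27 dB.
B applies 23 dB more gain reduction.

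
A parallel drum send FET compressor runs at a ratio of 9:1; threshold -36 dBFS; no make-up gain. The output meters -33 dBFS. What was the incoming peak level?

-9 dBFS

Post-compression overshoot = -33 − (-36) = 3 dB.
Undo the ratio: input overshoot = 3 × 9 = 27 dB, giving input = -9 dBFS.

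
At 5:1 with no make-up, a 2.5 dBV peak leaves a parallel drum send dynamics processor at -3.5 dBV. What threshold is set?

Gain reduction = 2.5 − (-3.5) = 6 dB; output overshoot = GR / (R − 1) = 6 / 4 = 1.5 dB.
Threshold = output − output overshoot = -3.5 − 1.5 = -5 dBV.

-5 dBV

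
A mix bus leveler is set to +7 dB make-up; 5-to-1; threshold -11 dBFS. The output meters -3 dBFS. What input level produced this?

Stripping the +7 dB make-up gives -10 dBFS at the gain stage.
That's 1 dB above the -11 dBFS threshold.
Before 5:1 compression the overshoot was 1 × 5 = 5 dB, so input = -11 + 5 = -6 dBFS.

-6 dBFS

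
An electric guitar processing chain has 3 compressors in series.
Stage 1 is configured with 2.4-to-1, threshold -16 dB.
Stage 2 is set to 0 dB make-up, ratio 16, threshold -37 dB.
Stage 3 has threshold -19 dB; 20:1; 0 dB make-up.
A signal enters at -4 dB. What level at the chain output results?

Stage 1: -4 dB is 12 dB over -16 dB; at 2.4:1 that becomes 5 dB over, giving -11 dB.
Stage 2: 26 dB above -37 dB, reduced 16:1 to 1.625 dB above → -35.375 dB.
Stage 3: -35.375 dB ≤ -19 dB, so stage 3 doesn't engage; output -35.375 dB.

-35.375 dB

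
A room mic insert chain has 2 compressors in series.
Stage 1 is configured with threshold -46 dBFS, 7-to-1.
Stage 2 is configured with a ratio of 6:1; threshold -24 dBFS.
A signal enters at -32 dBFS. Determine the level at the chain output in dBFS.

-44 dBFS

Stage 1: -32 dBFS is 14 dB over -46 dBFS; at 7:1 that becomes 2 dB over, giving -44 dBFS.
Stage 2: below threshold (-44 ≤ -24); passes unchanged; output -44 dBFS.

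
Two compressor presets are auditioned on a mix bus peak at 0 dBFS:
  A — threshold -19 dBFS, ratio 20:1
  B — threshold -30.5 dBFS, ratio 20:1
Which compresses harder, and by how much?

A: 19 dB over, compressed to 0.95 dB over, so 18.05 dB of GR.
B: 30.5 dB over, compressed to 1.525 dB over, so 28.975 dB of GR.
B applies 10.925 dB more gain reduction.

B, by 10.925 dB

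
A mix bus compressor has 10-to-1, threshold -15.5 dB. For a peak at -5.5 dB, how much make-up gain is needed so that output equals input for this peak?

9 dB

The peak compresses to -15.5 + 10/10 = -14.5 dB.
To reach -5.5 dB requires -5.5 − (-14.5) = 9 dB of make-up.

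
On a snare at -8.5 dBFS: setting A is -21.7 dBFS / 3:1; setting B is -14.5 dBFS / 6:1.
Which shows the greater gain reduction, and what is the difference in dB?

A, by 3.8 dB

A: overshoot 13.2 dB → output overshoot 4.4 dB → GR 8.8 dB.
B: overshoot 6 dB → output overshoot 1 dB → GR 5 dB.
Difference: 3.8 dB in favour of A.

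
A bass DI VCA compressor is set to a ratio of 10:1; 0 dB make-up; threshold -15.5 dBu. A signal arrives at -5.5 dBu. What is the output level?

-14.5 dBu

Overshoot: -5.5 − (-15.5) = 10 dB.
10:1 compression reduces that to 10/10 = 1 dB over.
So the level is -15.5 + 1 = -14.5 dBu.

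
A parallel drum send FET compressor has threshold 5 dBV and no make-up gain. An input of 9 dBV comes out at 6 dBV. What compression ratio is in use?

Input overshoot = 9 − 5 = 4 dB; output overshoot = 6 − 5 = 1 dB.
Ratio = 4 / 1 = 4.

4:1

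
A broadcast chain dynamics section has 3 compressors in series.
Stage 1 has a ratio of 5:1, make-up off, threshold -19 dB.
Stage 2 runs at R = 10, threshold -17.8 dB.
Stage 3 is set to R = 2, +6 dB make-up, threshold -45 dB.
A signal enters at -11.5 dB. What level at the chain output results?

Stage 1: overshoot 7.5 dB → 7.5/5 = 1.5 dB → -17.5 dB.
Stage 2: overshoot 0.3 dB → 0.3/10 = 0.03 dB → -17.77 dB.
Stage 3: 27.23 dB above -45 dB, reduced 2:1 to 13.615 dB above → -31.385 dB; +6 dB make-up → -25.385 dB.

-25.385 dB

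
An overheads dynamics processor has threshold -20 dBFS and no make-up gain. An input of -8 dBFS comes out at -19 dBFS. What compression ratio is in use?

Input overshoot = -8 − (-20) = 12 dB; output overshoot = -19 − (-20) = 1 dB.
Ratio = 12 / 1 = 12.

12:1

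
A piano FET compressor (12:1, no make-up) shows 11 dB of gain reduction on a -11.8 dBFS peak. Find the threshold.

Let T be the threshold. Output overshoot = (input overshoot)/R, so -22.8 − T = (-11.8 − T)/12.
12·(-22.8 − T) = -11.8 − T → 11·T = -273.6 − (-11.8) = -261.8.
T = -261.8/11 = -23.8 dBFS.

-23.8 dBFS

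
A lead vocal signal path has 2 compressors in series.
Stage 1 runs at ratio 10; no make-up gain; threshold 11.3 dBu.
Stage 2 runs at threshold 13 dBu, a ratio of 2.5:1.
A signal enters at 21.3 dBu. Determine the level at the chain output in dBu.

Stage 1: 21.3 dBu is 10 dB over 11.3 dBu; at 10:1 that becomes 1 dB over, giving 12.3 dBu.
Stage 2: below threshold (12.3 ≤ 13); passes unchanged; output 12.3 dBu.

12.3 dBu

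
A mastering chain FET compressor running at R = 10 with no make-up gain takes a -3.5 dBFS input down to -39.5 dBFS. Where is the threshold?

Input is 40 dB above T (since output overshoot × R = input overshoot: (-39.5 − T)·10 = -3.5 − T gives T = -43.5 dBFS).
Check: -43.5 + (-3.5 − (-43.5))/10 = -43.5 + 4 = -39.5 dBFS. ✓

-43.5 dBFS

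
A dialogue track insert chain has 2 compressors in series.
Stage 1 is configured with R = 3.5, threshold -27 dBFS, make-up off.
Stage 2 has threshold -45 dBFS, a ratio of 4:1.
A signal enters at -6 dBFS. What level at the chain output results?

-39 dBFS

Stage 1: -6 dBFS is 21 dB over -27 dBFS; at 3.5:1 that becomes 6 dB over, giving -21 dBFS.
Stage 2: 24 dB above -45 dBFS, reduced 4:1 to 6 dB above → -39 dBFS.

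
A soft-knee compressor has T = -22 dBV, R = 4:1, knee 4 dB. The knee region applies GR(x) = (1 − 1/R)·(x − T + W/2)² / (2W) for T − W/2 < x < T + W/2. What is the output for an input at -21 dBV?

x − T + W/2 = -21 − (-22) + 2 = 3.
GR = (1 − 1/4) × 3² / 8 = 0.75 × 9 / 8 = 0.84375 dB.
Output = -21 − 0.84375 = -21.84375 dBV.

-21.84375 dBV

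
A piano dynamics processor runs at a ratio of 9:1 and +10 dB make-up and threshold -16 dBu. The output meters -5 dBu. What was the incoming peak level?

Remove make-up: -5 − 10 = -15 dBu.
That's 1 dB above the -16 dBu threshold.
Before 9:1 compression the overshoot was 1 × 9 = 9 dB, so input = -16 + 9 = -7 dBu.

-7 dBu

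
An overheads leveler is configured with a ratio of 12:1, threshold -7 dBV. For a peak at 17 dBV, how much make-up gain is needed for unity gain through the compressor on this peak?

22 dB

Overshoot 24 dB → 24/12 = 2 dB after compression, so the compressed level is -7 + 2 = -5 dBV.
Make-up = target − compressed = 17 − (-5) = 22 dB.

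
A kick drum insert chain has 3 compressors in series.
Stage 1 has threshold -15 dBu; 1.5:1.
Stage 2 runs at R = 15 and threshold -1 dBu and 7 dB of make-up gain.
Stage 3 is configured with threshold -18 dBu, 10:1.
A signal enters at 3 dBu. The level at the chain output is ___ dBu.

-15.8 dBu

Stage 1: 3 dBu is 18 dB over -15 dBu; at 1.5:1 that becomes 12 dB over, giving -3 dBu.
Stage 2: -3 dBu ≤ -1 dBu, so stage 2 doesn't engage; make-up brings it to 4 dBu.
Stage 3: overshoot 22 dB → 22/10 = 2.2 dB → -15.8 dBu.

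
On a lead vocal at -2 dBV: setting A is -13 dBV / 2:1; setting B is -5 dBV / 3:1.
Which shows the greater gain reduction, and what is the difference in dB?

A: GR = 11 − 11/2 = 5.5 dB.
B: GR = 3 − 3/3 = 2 dB.
A reduces 3.5 dB more.

A, by 3.5 dB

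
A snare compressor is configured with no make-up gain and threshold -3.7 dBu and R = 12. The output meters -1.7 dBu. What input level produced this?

20.3 dBu

Post-compression overshoot = -1.7 − (-3.7) = 2 dB.
Before 12:1 compression the overshoot was 2 × 12 = 24 dB, so input = -3.7 + 24 = 20.3 dBu.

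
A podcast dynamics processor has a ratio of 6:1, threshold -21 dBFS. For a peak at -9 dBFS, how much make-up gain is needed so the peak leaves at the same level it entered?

Without make-up, output = threshold + overshoot/6 = -21 + 2 = -19 dBFS.
Gap to target: 10 dB.

10 dB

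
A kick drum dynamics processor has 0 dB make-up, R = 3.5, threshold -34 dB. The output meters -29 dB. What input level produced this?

The compressed level sits -29 − (-34) = 5 dB over threshold.
Input overshoot = R × output overshoot = 17.5 dB → input = -34 + 17.5 = -16.5 dB.

-16.5 dB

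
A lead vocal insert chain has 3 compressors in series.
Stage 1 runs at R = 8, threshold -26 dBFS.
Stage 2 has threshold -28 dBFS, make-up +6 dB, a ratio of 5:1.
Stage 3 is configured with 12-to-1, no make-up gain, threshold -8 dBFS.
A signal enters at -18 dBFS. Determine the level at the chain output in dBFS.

-21.4 dBFS

Stage 1: -18 dBFS is 8 dB over -26 dBFS; at 8:1 that becomes 1 dB over, giving -25 dBFS.
Stage 2: overshoot 3 dB → 3/5 = 0.6 dB → -27.4 dBFS; +6 dB make-up → -21.4 dBFS.
Stage 3: -21.4 dBFS is at or below the -8 dBFS threshold — no compression; output -21.4 dBFS.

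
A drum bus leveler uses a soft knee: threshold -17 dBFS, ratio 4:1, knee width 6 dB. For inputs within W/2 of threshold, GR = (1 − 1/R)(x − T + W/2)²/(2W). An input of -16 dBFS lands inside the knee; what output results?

-17 dBFS

x − T + W/2 = -16 − (-17) + 3 = 4.
GR = (1 − 1/4) × 4² / 12 = 0.75 × 16 / 12 = 1 dB.
Output = -16 − 1 = -17 dBFS.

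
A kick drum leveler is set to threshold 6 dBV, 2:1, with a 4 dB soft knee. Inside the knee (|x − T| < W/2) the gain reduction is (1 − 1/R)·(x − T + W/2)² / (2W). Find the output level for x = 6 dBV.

5.75 dBV

x − T + W/2 = 6 − 6 + 2 = 2.
GR = (1 − 1/2) × 2² / 8 = 0.5 × 4 / 8 = 0.25 dB.
Output = 6 − 0.25 = 5.75 dBV.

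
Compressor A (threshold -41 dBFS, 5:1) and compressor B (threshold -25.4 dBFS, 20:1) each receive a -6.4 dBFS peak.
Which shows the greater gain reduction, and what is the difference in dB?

A, by 9.63 dB

A: GR = 34.6 − 34.6/5 = 27.68 dB.
B: GR = 19 − 19/20 = 18.05 dB.
A reduces 9.63 dB more.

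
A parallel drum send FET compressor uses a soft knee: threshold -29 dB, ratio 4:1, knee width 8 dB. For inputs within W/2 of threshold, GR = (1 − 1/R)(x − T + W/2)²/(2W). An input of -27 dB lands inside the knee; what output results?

-28.6875 dB

x − T + W/2 = -27 − (-29) + 4 = 6.
GR = (1 − 1/4) × 6² / 16 = 0.75 × 36 / 16 = 1.6875 dB.
Output = -27 − 1.6875 = -28.6875 dB.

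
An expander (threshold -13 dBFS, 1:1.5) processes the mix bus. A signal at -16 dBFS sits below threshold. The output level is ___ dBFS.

-17.5 dBFS

Undershoot = (-13) − (-16) = 3 dB.
At 1:1.5, that expands to 4.5 dB under threshold.
Output = -13 − 4.5 = -17.5 dBFS.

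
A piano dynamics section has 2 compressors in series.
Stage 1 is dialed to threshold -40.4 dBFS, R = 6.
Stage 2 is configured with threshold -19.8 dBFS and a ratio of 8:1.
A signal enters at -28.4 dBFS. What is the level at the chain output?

-38.4 dBFS

Stage 1: 12 dB above -40.4 dBFS, reduced 6:1 to 2 dB above → -38.4 dBFS.
Stage 2: below threshold (-38.4 ≤ -19.8); passes unchanged; output -38.4 dBFS.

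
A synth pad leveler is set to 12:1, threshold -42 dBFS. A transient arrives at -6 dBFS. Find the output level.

Overshoot: -6 − (-42) = 36 dB.
At 12:1 the overshoot is divided by 12, leaving 3 dB above threshold.
So the level is -42 + 3 = -39 dBFS.

-39 dBFS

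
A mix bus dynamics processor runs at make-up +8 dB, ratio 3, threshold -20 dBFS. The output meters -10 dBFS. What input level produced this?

Before make-up, the level was -10 − 8 = -18 dBFS.
That's 2 dB above the -20 dBFS threshold.
Undo the ratio: input overshoot = 2 × 3 = 6 dB, giving input = -14 dBFS.

-14 dBFS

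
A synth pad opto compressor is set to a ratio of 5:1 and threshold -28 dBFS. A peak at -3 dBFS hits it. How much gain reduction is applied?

20 dB

-3 dBFS exceeds the threshold by 25 dB.
A 5:1 ratio leaves 5 dB of that excess.
So the signal is attenuated by 25 − 5 = 20 dB.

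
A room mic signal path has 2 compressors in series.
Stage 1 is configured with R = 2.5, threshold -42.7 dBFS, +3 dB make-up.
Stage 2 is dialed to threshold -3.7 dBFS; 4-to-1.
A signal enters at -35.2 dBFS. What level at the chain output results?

Stage 1: 7.5 dB above -42.7 dBFS, reduced 2.5:1 to 3 dB above → -39.7 dBFS; +3 dB make-up → -36.7 dBFS.
Stage 2: below threshold (-36.7 ≤ -3.7); passes unchanged; output -36.7 dBFS.

-36.7 dBFS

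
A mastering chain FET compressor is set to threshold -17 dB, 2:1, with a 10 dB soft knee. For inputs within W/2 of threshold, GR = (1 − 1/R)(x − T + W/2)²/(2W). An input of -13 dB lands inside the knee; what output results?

-15.025 dB

x − T + W/2 = -13 − (-17) + 5 = 9.
GR = (1 − 1/2) × 9² / 20 = 0.5 × 81 / 20 = 2.025 dB.
Output = -13 − 2.025 = -15.025 dB.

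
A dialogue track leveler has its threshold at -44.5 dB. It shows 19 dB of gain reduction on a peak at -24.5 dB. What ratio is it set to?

Input overshoot = -24.5 − (-44.5) = 20 dB.
Output overshoot = 20 − 19 = 1 dB.
Ratio = input overshoot / output overshoot = 20 / 1 = 20.

20:1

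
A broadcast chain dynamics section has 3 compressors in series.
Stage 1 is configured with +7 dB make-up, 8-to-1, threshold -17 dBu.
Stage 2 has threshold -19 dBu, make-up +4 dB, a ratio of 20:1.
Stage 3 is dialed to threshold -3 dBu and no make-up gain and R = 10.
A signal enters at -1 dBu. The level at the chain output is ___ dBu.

-14.45 dBu

Stage 1: overshoot 16 dB → 16/8 = 2 dB → -15 dBu; +7 dB make-up → -8 dBu.
Stage 2: 11 dB above -19 dBu, reduced 20:1 to 0.55 dB above → -18.45 dBu; +4 dB make-up → -14.45 dBu.
Stage 3: -14.45 dBu ≤ -3 dBu, so stage 3 doesn't engage; output -14.45 dBu.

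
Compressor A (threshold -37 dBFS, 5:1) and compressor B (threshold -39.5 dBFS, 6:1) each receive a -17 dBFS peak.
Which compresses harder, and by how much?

A: overshoot 20 dB → output overshoot 4 dB → GR 16 dB.
B: overshoot 22.5 dB → output overshoot 3.75 dB → GR 18.75 dB.
B reduces 2.75 dB more.

B, by 2.75 dB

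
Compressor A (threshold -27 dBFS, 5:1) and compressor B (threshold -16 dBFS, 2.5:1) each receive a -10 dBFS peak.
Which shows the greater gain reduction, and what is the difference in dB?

A: overshoot 17 dB → output overshoot 3.4 dB → GR 13.6 dB.
B: overshoot 6 dB → output overshoot 2.4 dB → GR 3.6 dB.
Difference: 10 dB in favour of A.

A, by 10 dB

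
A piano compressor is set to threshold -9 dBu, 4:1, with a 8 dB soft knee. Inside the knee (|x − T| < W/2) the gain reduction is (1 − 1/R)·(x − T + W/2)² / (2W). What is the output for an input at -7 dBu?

x − T + W/2 = -7 − (-9) + 4 = 6.
GR = (1 − 1/4) × 6² / 16 = 0.75 × 36 / 16 = 1.6875 dB.
Output = -7 − 1.6875 = -8.6875 dBu.

-8.6875 dBu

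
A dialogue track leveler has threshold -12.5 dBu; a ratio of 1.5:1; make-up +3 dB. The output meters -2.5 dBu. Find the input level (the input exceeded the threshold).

-2 dBu

Before make-up, the level was -2.5 − 3 = -5.5 dBu.
The compressed level sits -5.5 − (-12.5) = 7 dB over threshold.
Undo the ratio: input overshoot = 7 × 1.5 = 10.5 dB, giving input = -2 dBu.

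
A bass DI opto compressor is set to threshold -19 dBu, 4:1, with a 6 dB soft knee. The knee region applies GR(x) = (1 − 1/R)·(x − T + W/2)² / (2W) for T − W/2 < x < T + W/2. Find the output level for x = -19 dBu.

-19.5625 dBu

x − T + W/2 = -19 − (-19) + 3 = 3.
GR = (1 − 1/4) × 3² / 12 = 0.75 × 9 / 12 = 0.5625 dB.
Output = -19 − 0.5625 = -19.5625 dBu.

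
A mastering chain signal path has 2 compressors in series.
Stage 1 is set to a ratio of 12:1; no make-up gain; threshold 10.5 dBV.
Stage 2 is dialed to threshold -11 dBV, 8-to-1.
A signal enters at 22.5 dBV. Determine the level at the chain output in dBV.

-8.1875 dBV

Stage 1: 22.5 dBV is 12 dB over 10.5 dBV; at 12:1 that becomes 1 dB over, giving 11.5 dBV.
Stage 2: overshoot 22.5 dB → 22.5/8 = 2.8125 dB → -8.1875 dBV.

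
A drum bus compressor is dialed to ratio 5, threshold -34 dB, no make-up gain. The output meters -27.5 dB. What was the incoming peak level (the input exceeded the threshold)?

-1.5 dB

The compressed level sits -27.5 − (-34) = 6.5 dB over threshold.
Undo the ratio: input overshoot = 6.5 × 5 = 32.5 dB, giving input = -1.5 dB.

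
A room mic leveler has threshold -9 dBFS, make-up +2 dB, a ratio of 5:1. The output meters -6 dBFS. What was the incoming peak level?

-4 dBFS

Before make-up, the level was -6 − 2 = -8 dBFS.
The compressed level sits -8 − (-9) = 1 dB over threshold.
Input overshoot = R × output overshoot = 5 dB → input = -9 + 5 = -4 dBFS.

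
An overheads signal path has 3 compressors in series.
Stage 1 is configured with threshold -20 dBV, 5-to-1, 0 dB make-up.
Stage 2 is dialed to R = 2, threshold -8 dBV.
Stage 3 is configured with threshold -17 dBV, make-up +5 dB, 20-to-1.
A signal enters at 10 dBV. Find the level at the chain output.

-11.85 dBV

Stage 1: 30 dB above -20 dBV, reduced 5:1 to 6 dB above → -14 dBV.
Stage 2: below threshold (-14 ≤ -8); passes unchanged; output -14 dBV.
Stage 3: 3 dB above -17 dBV, reduced 20:1 to 0.15 dB above → -16.85 dBV; +5 dB make-up → -11.85 dBV.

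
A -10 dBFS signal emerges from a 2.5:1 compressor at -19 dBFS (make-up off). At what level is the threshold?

-25 dBFS

Gain reduction = -10 − (-19) = 9 dB; output overshoot = GR / (R − 1) = 9 / 1.5 = 6 dB.
Threshold = output − output overshoot = -19 − 6 = -25 dBFS.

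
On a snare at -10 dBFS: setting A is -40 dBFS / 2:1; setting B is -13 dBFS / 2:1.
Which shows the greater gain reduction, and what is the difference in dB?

A: 30 dB over, compressed to 15 dB over, so 15 dB of GR.
B: 3 dB over, compressed to 1.5 dB over, so 1.5 dB of GR.
Difference: 13.5 dB in favour of A.

A, by 13.5 dB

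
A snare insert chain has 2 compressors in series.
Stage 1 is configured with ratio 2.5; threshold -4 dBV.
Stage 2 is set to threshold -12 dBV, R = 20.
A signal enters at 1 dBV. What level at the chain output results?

Stage 1: 1 dBV is 5 dB over -4 dBV; at 2.5:1 that becomes 2 dB over, giving -2 dBV.
Stage 2: -2 dBV is 10 dB over -12 dBV; at 20:1 that becomes 0.5 dB over, giving -11.5 dBV.

-11.5 dBV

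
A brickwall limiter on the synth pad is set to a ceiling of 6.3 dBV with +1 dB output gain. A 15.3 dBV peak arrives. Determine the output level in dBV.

The limiter clamps the peak to its 6.3 dBV ceiling.
Output gain then adds 1 dB: 6.3 + 1 = 7.3 dBV.

7.3 dBV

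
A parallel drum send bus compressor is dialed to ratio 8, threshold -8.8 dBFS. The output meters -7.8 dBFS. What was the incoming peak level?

That's 1 dB above the -8.8 dBFS threshold.
Before 8:1 compression the overshoot was 1 × 8 = 8 dB, so input = -8.8 + 8 = -0.8 dBFS.

-0.8 dBFS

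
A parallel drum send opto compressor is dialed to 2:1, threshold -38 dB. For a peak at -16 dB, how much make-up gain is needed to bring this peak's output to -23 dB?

4 dB

Overshoot 22 dB → 22/2 = 11 dB after compression, so the compressed level is -38 + 11 = -27 dB.
Make-up = target − compressed = -23 − (-27) = 4 dB.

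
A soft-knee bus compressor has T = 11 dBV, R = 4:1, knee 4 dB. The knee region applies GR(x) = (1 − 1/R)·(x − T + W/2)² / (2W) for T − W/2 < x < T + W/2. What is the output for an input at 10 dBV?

9.90625 dBV

x − T + W/2 = 10 − 11 + 2 = 1.
GR = (1 − 1/4) × 1² / 8 = 0.75 × 1 / 8 = 0.09375 dB.
Output = 10 − 0.09375 = 9.90625 dBV.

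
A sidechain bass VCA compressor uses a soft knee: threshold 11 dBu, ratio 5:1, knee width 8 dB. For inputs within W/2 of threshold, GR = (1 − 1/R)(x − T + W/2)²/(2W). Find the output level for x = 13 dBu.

x − T + W/2 = 13 − 11 + 4 = 6.
GR = (1 − 1/5) × 6² / 16 = 0.8 × 36 / 16 = 1.8 dB.
Output = 13 − 1.8 = 11.2 dBu.

11.2 dBu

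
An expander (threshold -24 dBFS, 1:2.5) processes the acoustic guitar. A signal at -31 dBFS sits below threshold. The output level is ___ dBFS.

The input is 7 dB below the -24 dBFS threshold.
A 1:2.5 expander multiplies undershoot by 2.5: 7 × 2.5 = 17.5 dB below threshold.
Output = -24 − 17.5 = -41.5 dBFS.

-41.5 dBFS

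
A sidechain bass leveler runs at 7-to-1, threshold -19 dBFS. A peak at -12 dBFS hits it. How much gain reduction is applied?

6 dB

The signal is 7 dB above threshold.
After 7:1 compression the overshoot becomes 7/7 = 1 dB.
GR = overshoot in − overshoot out = 7 − 1 = 6 dB.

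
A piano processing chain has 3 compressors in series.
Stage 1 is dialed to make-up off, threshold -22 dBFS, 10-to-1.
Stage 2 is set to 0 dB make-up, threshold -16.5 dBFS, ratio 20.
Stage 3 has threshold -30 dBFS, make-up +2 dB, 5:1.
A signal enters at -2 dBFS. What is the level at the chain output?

Stage 1: 20 dB above -22 dBFS, reduced 10:1 to 2 dB above → -20 dBFS.
Stage 2: below threshold (-20 ≤ -16.5); passes unchanged; output -20 dBFS.
Stage 3: -20 dBFS is 10 dB over -30 dBFS; at 5:1 that becomes 2 dB over, giving -28 dBFS; +2 dB make-up → -26 dBFS.

-26 dBFS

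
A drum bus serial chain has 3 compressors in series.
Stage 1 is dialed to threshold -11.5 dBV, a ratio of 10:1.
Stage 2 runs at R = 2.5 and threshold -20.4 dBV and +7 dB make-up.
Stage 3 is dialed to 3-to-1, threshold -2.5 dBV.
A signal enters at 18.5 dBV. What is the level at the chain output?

-8.64 dBV

Stage 1: overshoot 30 dB → 30/10 = 3 dB → -8.5 dBV.
Stage 2: -8.5 dBV is 11.9 dB over -20.4 dBV; at 2.5:1 that becomes 4.76 dB over, giving -15.64 dBV; +7 dB make-up → -8.64 dBV.
Stage 3: -8.64 dBV ≤ -2.5 dBV, so stage 3 doesn't engage; output -8.64 dBV.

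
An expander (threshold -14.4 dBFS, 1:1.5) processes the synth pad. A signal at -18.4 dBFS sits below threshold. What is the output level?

-20.4 dBFS

Undershoot = (-14.4) − (-18.4) = 4 dB.
At 1:1.5, that expands to 6 dB under threshold.
Output = -14.4 − 6 = -20.4 dBFS.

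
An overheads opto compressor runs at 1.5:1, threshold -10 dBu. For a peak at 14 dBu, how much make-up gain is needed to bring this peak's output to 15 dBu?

Overshoot 24 dB → 24/1.5 = 16 dB after compression, so the compressed level is -10 + 16 = 6 dBu.
Make-up = target − compressed = 15 − 6 = 9 dB.

9 dB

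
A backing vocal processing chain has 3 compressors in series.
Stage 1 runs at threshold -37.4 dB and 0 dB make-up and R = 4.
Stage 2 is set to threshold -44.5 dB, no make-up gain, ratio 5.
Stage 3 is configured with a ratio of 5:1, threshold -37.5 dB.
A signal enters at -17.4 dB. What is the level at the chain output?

-42.08 dB

Stage 1: -17.4 dB is 20 dB over -37.4 dB; at 4:1 that becomes 5 dB over, giving -32.4 dB.
Stage 2: 12.1 dB above -44.5 dB, reduced 5:1 to 2.42 dB above → -42.08 dB.
Stage 3: below threshold (-42.08 ≤ -37.5); passes unchanged; output -42.08 dB.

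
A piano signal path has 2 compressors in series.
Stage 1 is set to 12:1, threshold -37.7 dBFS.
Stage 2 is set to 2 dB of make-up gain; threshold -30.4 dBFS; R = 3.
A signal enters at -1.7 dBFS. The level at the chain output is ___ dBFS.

Stage 1: overshoot 36 dB → 36/12 = 3 dB → -34.7 dBFS.
Stage 2: below threshold (-34.7 ≤ -30.4); passes unchanged; make-up brings it to -32.7 dBFS.

-32.7 dBFS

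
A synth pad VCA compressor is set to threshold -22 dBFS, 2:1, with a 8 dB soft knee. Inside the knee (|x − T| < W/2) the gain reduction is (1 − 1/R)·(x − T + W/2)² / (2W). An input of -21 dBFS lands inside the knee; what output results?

-21.78125 dBFS

x − T + W/2 = -21 − (-22) + 4 = 5.
GR = (1 − 1/2) × 5² / 16 = 0.5 × 25 / 16 = 0.78125 dB.
Output = -21 − 0.78125 = -21.78125 dBFS.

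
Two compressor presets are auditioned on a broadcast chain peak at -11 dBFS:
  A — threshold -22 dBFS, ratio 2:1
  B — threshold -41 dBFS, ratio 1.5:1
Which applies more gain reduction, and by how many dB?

A: GR = 11 − 11/2 = 5.5 dB.
B: GR = 30 − 30/1.5 = 10 dB.
Difference: 4.5 dB in favour of B.

B, by 4.5 dB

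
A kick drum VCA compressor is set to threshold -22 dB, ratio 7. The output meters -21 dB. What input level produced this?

-15 dB

The compressed level sits -21 − (-22) = 1 dB over threshold.
Input overshoot = R × output overshoot = 7 dB → input = -22 + 7 = -15 dB.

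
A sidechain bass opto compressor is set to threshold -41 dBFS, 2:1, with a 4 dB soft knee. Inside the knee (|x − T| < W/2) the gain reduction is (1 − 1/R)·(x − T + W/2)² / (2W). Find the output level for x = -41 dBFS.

x − T + W/2 = -41 − (-41) + 2 = 2.
GR = (1 − 1/2) × 2² / 8 = 0.5 × 4 / 8 = 0.25 dB.
Output = -41 − 0.25 = -41.25 dBFS.

-41.25 dBFS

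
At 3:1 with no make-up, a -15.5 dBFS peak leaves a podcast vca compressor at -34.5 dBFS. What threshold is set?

Let T be the threshold. Output overshoot = (input overshoot)/R, so -34.5 − T = (-15.5 − T)/3.
3·(-34.5 − T) = -15.5 − T → 2·T = -103.5 − (-15.5) = -88.
T = -88/2 = -44 dBFS.

-44 dBFS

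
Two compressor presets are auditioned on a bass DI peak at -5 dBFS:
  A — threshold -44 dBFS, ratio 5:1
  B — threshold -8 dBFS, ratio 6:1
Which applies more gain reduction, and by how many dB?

A, by 28.7 dB

A: GR = 39 − 39/5 = 31.2 dB.
B: GR = 3 − 3/6 = 2.5 dB.
A reduces 28.7 dB more.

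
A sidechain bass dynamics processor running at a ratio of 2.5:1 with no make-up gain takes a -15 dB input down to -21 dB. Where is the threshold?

Let T be the threshold. Output overshoot = (input overshoot)/R, so -21 − T = (-15 − T)/2.5.
2.5·(-21 − T) = -15 − T → 1.5·T = -52.5 − (-15) = -37.5.
T = -37.5/1.5 = -25 dB.

-25 dB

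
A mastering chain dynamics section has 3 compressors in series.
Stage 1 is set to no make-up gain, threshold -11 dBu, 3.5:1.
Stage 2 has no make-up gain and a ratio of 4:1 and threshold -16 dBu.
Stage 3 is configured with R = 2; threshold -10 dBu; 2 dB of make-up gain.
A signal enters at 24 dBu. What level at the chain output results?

-10.25 dBu

Stage 1: 35 dB above -11 dBu, reduced 3.5:1 to 10 dB above → -1 dBu.
Stage 2: overshoot 15 dB → 15/4 = 3.75 dB → -12.25 dBu.
Stage 3: -12.25 dBu ≤ -10 dBu, so stage 3 doesn't engage; make-up brings it to -10.25 dBu.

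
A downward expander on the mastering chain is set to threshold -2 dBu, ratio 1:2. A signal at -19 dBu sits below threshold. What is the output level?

Below threshold, a 1:2 expander applies gain = (2−1)×(T − x) of attenuation.
(2−1) × 17 = 17 dB, so output = -19 − 17 = -36 dBu.

-36 dBu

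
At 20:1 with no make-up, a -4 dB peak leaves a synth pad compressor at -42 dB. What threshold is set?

Let T be the threshold. Output overshoot = (input overshoot)/R, so -42 − T = (-4 − T)/20.
20·(-42 − T) = -4 − T → 19·T = -840 − (-4) = -836.
T = -836/19 = -44 dB.

-44 dB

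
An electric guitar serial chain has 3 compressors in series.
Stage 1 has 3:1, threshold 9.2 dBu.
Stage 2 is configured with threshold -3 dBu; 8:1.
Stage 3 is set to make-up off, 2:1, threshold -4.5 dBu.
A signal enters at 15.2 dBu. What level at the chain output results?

Stage 1: overshoot 6 dB → 6/3 = 2 dB → 11.2 dBu.
Stage 2: overshoot 14.2 dB → 14.2/8 = 1.775 dB → -1.225 dBu.
Stage 3: 3.275 dB above -4.5 dBu, reduced 2:1 to 1.6375 dB above → -2.8625 dBu.

-2.8625 dBu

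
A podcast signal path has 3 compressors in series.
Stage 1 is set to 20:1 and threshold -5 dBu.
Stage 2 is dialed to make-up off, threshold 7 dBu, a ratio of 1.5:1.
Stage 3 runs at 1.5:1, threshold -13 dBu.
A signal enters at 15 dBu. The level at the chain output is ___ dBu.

-7 dBu

Stage 1: 15 dBu is 20 dB over -5 dBu; at 20:1 that becomes 1 dB over, giving -4 dBu.
Stage 2: -4 dBu is at or below the 7 dBu threshold — no compression; output -4 dBu.
Stage 3: overshoot 9 dB → 9/1.5 = 6 dB → -7 dBu.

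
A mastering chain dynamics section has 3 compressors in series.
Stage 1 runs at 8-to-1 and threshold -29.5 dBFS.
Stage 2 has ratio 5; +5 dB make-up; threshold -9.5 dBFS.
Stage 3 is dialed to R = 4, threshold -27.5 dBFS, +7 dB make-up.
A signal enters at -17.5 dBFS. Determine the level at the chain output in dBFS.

Stage 1: -17.5 dBFS is 12 dB over -29.5 dBFS; at 8:1 that becomes 1.5 dB over, giving -28 dBFS.
Stage 2: below threshold (-28 ≤ -9.5); passes unchanged; make-up brings it to -23 dBFS.
Stage 3: overshoot 4.5 dB → 4.5/4 = 1.125 dB → -26.375 dBFS; +7 dB make-up → -19.375 dBFS.

-19.375 dBFS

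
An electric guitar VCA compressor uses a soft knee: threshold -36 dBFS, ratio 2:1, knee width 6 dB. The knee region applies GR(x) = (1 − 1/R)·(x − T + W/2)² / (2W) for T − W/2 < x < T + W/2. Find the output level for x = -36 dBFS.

-36.375 dBFS

x − T + W/2 = -36 − (-36) + 3 = 3.
GR = (1 − 1/2) × 3² / 12 = 0.5 × 9 / 12 = 0.375 dB.
Output = -36 − 0.375 = -36.375 dBFS.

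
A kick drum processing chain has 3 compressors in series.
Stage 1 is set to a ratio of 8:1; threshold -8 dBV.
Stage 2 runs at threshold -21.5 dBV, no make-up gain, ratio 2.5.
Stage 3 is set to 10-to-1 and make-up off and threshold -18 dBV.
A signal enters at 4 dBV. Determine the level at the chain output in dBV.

Stage 1: overshoot 12 dB → 12/8 = 1.5 dB → -6.5 dBV.
Stage 2: 15 dB above -21.5 dBV, reduced 2.5:1 to 6 dB above → -15.5 dBV.
Stage 3: -15.5 dBV is 2.5 dB over -18 dBV; at 10:1 that becomes 0.25 dB over, giving -17.75 dBV.

-17.75 dBV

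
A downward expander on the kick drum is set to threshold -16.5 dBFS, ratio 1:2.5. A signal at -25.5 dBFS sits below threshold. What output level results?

-39 dBFS

The input is 9 dB below the -16.5 dBFS threshold.
A 1:2.5 expander multiplies undershoot by 2.5: 9 × 2.5 = 22.5 dB below threshold.
Output = -16.5 − 22.5 = -39 dBFS.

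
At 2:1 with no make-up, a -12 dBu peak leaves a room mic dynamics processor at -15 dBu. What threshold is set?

Gain reduction = -12 − (-15) = 3 dB; output overshoot = GR / (R − 1) = 3 / 1 = 3 dB.
Threshold = output − output overshoot = -15 − 3 = -18 dBu.

-18 dBu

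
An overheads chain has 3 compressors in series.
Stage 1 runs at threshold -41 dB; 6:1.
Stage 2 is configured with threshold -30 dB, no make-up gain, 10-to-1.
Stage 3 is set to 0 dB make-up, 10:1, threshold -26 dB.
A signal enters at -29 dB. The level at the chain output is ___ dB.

-39 dB

Stage 1: -29 dB is 12 dB over -41 dB; at 6:1 that becomes 2 dB over, giving -39 dB.
Stage 2: -39 dB ≤ -30 dB, so stage 2 doesn't engage; output -39 dB.
Stage 3: -39 dB ≤ -26 dB, so stage 3 doesn't engage; output -39 dB.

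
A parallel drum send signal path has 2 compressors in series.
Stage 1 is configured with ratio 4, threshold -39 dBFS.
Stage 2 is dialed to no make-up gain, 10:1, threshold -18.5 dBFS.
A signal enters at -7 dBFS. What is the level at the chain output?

Stage 1: 32 dB above -39 dBFS, reduced 4:1 to 8 dB above → -31 dBFS.
Stage 2: -31 dBFS ≤ -18.5 dBFS, so stage 2 doesn't engage; output -31 dBFS.

-31 dBFS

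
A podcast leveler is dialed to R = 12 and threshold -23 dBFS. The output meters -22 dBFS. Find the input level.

-11 dBFS

That's 1 dB above the -23 dBFS threshold.
Before 12:1 compression the overshoot was 1 × 12 = 12 dB, so input = -23 + 12 = -11 dBFS.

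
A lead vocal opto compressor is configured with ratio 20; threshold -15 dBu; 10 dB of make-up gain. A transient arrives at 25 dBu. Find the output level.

25 dBu sits 40 dB over threshold.
20:1 compression reduces that to 40/20 = 2 dB over.
So the level is -15 + 2 = -13 dBu; make-up adds 10 dB, giving -3 dBu.

-3 dBu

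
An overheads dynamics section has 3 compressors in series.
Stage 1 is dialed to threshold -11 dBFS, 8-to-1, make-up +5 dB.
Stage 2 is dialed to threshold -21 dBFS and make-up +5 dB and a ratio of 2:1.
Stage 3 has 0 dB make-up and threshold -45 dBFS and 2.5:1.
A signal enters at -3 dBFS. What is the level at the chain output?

-30.2 dBFS

Stage 1: overshoot 8 dB → 8/8 = 1 dB → -10 dBFS; +5 dB make-up → -5 dBFS.
Stage 2: -5 dBFS is 16 dB over -21 dBFS; at 2:1 that becomes 8 dB over, giving -13 dBFS; +5 dB make-up → -8 dBFS.
Stage 3: -8 dBFS is 37 dB over -45 dBFS; at 2.5:1 that becomes 14.8 dB over, giving -30.2 dBFS.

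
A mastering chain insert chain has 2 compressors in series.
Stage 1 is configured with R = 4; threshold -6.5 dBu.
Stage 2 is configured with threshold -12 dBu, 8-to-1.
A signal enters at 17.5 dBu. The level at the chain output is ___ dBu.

Stage 1: 17.5 dBu is 24 dB over -6.5 dBu; at 4:1 that becomes 6 dB over, giving -0.5 dBu.
Stage 2: -0.5 dBu is 11.5 dB over -12 dBu; at 8:1 that becomes 1.4375 dB over, giving -10.5625 dBu.

-10.5625 dBu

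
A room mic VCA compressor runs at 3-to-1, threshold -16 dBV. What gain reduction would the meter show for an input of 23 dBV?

26 dB

The signal is 39 dB above threshold.
A 3:1 ratio leaves 13 dB of that excess.
GR = overshoot in − overshoot out = 39 − 13 = 26 dB.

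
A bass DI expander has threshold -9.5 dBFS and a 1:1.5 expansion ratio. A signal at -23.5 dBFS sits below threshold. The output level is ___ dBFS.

-30.5 dBFS

The input is 14 dB below the -9.5 dBFS threshold.
A 1:1.5 expander multiplies undershoot by 1.5: 14 × 1.5 = 21 dB below threshold.
Output = -9.5 − 21 = -30.5 dBFS.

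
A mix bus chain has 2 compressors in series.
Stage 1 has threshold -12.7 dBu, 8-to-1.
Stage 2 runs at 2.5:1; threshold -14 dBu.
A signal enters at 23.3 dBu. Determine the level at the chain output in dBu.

-11.68 dBu

Stage 1: overshoot 36 dB → 36/8 = 4.5 dB → -8.2 dBu.
Stage 2: 5.8 dB above -14 dBu, reduced 2.5:1 to 2.32 dB above → -11.68 dBu.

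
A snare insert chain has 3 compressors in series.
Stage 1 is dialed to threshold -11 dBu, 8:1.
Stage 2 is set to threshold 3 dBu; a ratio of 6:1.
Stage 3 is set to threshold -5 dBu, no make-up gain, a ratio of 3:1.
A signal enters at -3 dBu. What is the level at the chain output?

-10 dBu

Stage 1: 8 dB above -11 dBu, reduced 8:1 to 1 dB above → -10 dBu.
Stage 2: -10 dBu is at or below the 3 dBu threshold — no compression; output -10 dBu.
Stage 3: -10 dBu is at or below the -5 dBu threshold — no compression; output -10 dBu.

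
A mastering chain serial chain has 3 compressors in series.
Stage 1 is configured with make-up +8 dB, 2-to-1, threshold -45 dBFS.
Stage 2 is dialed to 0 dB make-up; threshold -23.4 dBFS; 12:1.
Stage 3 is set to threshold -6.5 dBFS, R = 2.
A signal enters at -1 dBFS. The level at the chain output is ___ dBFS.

-22.7 dBFS

Stage 1: 44 dB above -45 dBFS, reduced 2:1 to 22 dB above → -23 dBFS; +8 dB make-up → -15 dBFS.
Stage 2: 8.4 dB above -23.4 dBFS, reduced 12:1 to 0.7 dB above → -22.7 dBFS.
Stage 3: -22.7 dBFS is at or below the -6.5 dBFS threshold — no compression; output -22.7 dBFS.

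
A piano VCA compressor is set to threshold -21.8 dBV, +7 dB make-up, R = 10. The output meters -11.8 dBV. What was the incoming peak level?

Remove make-up: -11.8 − 7 = -18.8 dBV.
That's 3 dB above the -21.8 dBV threshold.
Undo the ratio: input overshoot = 3 × 10 = 30 dB, giving input = 8.2 dBV.

8.2 dBV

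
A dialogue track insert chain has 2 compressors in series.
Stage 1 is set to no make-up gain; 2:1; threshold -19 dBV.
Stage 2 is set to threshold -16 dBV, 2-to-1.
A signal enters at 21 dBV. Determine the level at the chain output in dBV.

Stage 1: 21 dBV is 40 dB over -19 dBV; at 2:1 that becomes 20 dB over, giving 1 dBV.
Stage 2: 17 dB above -16 dBV, reduced 2:1 to 8.5 dB above → -7.5 dBV.

-7.5 dBV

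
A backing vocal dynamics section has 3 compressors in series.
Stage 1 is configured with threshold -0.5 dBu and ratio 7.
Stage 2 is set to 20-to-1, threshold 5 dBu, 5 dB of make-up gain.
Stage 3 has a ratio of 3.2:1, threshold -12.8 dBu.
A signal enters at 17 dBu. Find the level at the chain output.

Stage 1: 17 dBu is 17.5 dB over -0.5 dBu; at 7:1 that becomes 2.5 dB over, giving 2 dBu.
Stage 2: below threshold (2 ≤ 5); passes unchanged; make-up brings it to 7 dBu.
Stage 3: overshoot 19.8 dB → 19.8/3.2 = 6.1875 dB → -6.6125 dBu.

-6.6125 dBu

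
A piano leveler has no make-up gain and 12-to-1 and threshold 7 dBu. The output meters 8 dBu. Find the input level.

That's 1 dB above the 7 dBu threshold.
Input overshoot = R × output overshoot = 12 dB → input = 7 + 12 = 19 dBu.

19 dBu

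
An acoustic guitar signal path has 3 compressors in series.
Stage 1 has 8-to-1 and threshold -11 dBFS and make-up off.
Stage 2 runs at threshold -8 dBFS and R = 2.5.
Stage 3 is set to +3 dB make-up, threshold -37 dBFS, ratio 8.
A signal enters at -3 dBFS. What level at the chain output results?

Stage 1: overshoot 8 dB → 8/8 = 1 dB → -10 dBFS.
Stage 2: -10 dBFS is at or below the -8 dBFS threshold — no compression; output -10 dBFS.
Stage 3: -10 dBFS is 27 dB over -37 dBFS; at 8:1 that becomes 3.375 dB over, giving -33.625 dBFS; +3 dB make-up → -30.625 dBFS.

-30.625 dBFS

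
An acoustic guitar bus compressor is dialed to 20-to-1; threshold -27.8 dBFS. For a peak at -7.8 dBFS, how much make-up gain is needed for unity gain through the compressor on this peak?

The peak compresses to -27.8 + 20/20 = -26.8 dBFS.
To reach -7.8 dBFS requires -7.8 − (-26.8) = 19 dB of make-up.

19 dB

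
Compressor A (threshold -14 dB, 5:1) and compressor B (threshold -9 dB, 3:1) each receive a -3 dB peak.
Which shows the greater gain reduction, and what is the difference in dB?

A: GR = 11 − 11/5 = 8.8 dB.
B: GR = 6 − 6/3 = 4 dB.
A applies 4.8 dB more gain reduction.

A, by 4.8 dB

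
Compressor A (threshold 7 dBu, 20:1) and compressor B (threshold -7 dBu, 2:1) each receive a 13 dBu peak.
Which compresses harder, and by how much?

B, by 4.3 dB

A: GR = 6 − 6/20 = 5.7 dB.
B: GR = 20 − 20/2 = 10 dB.
B reduces 4.3 dB more.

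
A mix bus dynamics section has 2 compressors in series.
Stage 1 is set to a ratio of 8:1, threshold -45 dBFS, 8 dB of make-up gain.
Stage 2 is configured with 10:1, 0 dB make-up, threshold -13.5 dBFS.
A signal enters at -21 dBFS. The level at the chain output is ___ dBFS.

Stage 1: overshoot 24 dB → 24/8 = 3 dB → -42 dBFS; +8 dB make-up → -34 dBFS.
Stage 2: -34 dBFS is at or below the -13.5 dBFS threshold — no compression; output -34 dBFS.

-34 dBFS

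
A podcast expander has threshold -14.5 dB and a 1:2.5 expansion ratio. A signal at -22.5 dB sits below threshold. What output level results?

-34.5 dB

The input is 8 dB below the -14.5 dB threshold.
A 1:2.5 expander multiplies undershoot by 2.5: 8 × 2.5 = 20 dB below threshold.
Output = -14.5 − 20 = -34.5 dB.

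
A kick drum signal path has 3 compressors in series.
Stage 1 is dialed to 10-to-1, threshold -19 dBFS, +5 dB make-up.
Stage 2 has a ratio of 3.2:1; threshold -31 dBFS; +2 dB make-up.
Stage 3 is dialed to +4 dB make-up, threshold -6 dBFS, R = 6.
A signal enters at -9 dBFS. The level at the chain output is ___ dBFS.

Stage 1: -9 dBFS is 10 dB over -19 dBFS; at 10:1 that becomes 1 dB over, giving -18 dBFS; +5 dB make-up → -13 dBFS.
Stage 2: overshoot 18 dB → 18/3.2 = 5.625 dB → -25.375 dBFS; +2 dB make-up → -23.375 dBFS.
Stage 3: below threshold (-23.375 ≤ -6); passes unchanged; make-up brings it to -19.375 dBFS.

-19.375 dBFS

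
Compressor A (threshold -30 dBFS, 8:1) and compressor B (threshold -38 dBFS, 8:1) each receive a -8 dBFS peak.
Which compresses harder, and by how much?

A: 22 dB over, compressed to 2.75 dB over, so 19.25 dB of GR.
B: 30 dB over, compressed to 3.75 dB over, so 26.25 dB of GR.
B applies 7 dB more gain reduction.

B, by 7 dB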